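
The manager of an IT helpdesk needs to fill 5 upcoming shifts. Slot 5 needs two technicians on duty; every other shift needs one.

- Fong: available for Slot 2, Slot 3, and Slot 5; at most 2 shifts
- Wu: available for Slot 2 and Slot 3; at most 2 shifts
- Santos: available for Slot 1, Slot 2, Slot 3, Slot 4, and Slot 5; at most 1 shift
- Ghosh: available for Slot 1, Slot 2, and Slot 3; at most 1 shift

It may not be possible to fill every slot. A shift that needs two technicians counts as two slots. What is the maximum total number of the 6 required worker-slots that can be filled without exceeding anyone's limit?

Total capacity across all technicians is 2+2+1+1 = 6, and 6 slots are needed, so at most 6 can be filled.
Shifts {Slot 4, Slot 5} need 3 slots but only Fong and Santos are available for them, supplying at most 2 — so at least 1 slot must go unfilled.
An assignment achieving 5: Slot 1→Ghosh, Slot 2→Fong, Slot 3→Wu, Slot 4→Santos, Slot 5→Fong.
Loads: Fong 2/2, Wu 1/2, Santos 1/1, Ghosh 1/1.

5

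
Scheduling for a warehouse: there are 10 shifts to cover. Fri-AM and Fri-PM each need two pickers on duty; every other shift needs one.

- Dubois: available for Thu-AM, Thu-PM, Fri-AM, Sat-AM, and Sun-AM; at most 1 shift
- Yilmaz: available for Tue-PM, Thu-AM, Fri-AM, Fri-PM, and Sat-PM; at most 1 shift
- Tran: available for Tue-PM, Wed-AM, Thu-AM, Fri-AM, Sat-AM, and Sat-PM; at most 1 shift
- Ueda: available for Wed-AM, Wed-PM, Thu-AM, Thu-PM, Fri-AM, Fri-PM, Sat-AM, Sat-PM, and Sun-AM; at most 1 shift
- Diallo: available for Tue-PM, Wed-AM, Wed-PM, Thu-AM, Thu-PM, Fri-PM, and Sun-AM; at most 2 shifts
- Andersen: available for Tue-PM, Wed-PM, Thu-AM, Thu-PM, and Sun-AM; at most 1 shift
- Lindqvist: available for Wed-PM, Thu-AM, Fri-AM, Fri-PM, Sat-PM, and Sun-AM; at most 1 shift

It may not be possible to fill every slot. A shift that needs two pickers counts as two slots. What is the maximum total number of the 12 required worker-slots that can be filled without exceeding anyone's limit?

8

Total capacity across all pickers is 1+1+1+1+2+1+1 = 8, and 12 slots are needed, so at most 8 can be filled.
An assignment achieving 8: Tue-PM→Yilmaz, Wed-AM→Tran, Wed-PM→Ueda, Thu-PM→Diallo, Fri-PM→Diallo+Lindqvist, Sat-AM→Dubois, Sun-AM→Andersen.
Loads: Dubois 1/1, Yilmaz 1/1, Tran 1/1, Ueda 1/1, Diallo 2/2, Andersen 1/1, Lindqvist 1/1.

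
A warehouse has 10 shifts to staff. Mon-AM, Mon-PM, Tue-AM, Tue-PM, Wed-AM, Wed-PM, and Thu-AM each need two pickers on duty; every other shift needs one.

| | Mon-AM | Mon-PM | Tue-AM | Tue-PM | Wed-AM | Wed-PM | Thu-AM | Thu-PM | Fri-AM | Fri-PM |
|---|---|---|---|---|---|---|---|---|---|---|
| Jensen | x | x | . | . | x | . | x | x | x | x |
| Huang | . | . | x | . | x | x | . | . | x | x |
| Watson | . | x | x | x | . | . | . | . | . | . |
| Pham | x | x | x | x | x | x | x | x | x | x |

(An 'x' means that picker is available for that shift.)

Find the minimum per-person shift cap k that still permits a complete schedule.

With 4 pickers and 17 worker-slots to fill, someone must work at least ⌈17/4⌉ = 5 shifts, so k ≥ 5.
k = 5 works: Mon-AM→Jensen+Pham, Mon-PM→Jensen+Watson, Tue-AM→Huang+Watson, Tue-PM→Watson+Pham, Wed-AM→Jensen+Huang, Wed-PM→Huang+Pham, Thu-AM→Jensen+Pham, Thu-PM→Jensen, Fri-AM→Huang, Fri-PM→Huang.
Loads: Jensen 5, Huang 5, Watson 3, Pham 4 — all ≤ 5.

5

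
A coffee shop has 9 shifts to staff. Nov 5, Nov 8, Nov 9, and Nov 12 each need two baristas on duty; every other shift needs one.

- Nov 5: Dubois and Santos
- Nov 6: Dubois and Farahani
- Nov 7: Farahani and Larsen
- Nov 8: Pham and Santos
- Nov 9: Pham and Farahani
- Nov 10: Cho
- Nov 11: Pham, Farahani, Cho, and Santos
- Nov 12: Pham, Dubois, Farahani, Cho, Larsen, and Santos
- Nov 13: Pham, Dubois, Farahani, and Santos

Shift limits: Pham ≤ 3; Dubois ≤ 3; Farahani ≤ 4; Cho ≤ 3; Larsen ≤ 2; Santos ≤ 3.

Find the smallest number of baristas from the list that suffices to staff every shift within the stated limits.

5

13 slots to fill and no one can take more than 4, so at least ⌈13/4⌉ = 4 baristas are needed.
Shifts {Nov 5, Nov 9, Nov 10} need 5 slots, but among the baristas available for them (Pham, Dubois, Farahani, Cho, and Santos) any 4 together supply at most 4. So 4 baristas are not enough.
Pham, Dubois, Farahani, Cho, and Santos alone can cover everything: Nov 5→Dubois+Santos, Nov 6→Dubois, Nov 7→Farahani, Nov 8→Pham+Santos, Nov 9→Pham+Farahani, Nov 10→Cho, Nov 11→Pham, Nov 12→Farahani+Cho, Nov 13→Dubois.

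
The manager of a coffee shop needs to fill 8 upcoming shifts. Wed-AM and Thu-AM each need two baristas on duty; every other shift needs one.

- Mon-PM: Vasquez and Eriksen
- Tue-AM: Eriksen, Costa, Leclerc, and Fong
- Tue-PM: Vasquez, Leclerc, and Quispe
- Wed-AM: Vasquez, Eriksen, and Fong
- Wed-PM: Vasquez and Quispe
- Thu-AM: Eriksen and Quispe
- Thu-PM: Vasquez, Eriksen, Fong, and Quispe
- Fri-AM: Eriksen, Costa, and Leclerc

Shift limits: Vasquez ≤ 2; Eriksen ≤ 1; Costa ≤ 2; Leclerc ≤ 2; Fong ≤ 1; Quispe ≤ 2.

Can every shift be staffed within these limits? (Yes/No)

No

Total capacity is 10 and 10 slots are needed, so capacity alone doesn't rule it out.
Shifts {Mon-PM, Wed-AM, Wed-PM, Thu-AM, Thu-PM} need 7 worker-slots in total, but the baristas available for any of those shifts (Vasquez, Eriksen, Fong, and Quispe) can supply at most 6 among them. So no valid schedule exists.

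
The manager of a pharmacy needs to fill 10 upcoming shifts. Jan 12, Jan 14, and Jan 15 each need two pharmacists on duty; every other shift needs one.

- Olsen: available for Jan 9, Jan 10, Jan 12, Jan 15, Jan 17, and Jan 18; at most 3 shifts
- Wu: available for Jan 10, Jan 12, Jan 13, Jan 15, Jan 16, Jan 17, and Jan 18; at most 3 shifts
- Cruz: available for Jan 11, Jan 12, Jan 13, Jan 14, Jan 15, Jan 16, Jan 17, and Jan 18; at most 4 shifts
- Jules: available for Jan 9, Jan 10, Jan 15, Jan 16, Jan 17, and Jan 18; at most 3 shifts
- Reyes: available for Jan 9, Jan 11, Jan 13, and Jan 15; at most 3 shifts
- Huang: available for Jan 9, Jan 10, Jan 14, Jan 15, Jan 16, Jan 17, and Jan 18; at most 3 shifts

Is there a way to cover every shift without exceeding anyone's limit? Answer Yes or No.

Yes

Jan 14 can only be covered by Cruz and Huang, so that assignment is forced.
One valid schedule: Jan 9→Olsen, Jan 10→Olsen, Jan 11→Cruz, Jan 12→Olsen+Wu, Jan 13→Wu, Jan 14→Cruz+Huang, Jan 15→Jules+Reyes, Jan 16→Wu, Jan 17→Cruz, Jan 18→Cruz.
Loads: Olsen 3/3, Wu 3/3, Cruz 4/4, Jules 1/3, Reyes 1/3, Huang 1/3 — all within limits.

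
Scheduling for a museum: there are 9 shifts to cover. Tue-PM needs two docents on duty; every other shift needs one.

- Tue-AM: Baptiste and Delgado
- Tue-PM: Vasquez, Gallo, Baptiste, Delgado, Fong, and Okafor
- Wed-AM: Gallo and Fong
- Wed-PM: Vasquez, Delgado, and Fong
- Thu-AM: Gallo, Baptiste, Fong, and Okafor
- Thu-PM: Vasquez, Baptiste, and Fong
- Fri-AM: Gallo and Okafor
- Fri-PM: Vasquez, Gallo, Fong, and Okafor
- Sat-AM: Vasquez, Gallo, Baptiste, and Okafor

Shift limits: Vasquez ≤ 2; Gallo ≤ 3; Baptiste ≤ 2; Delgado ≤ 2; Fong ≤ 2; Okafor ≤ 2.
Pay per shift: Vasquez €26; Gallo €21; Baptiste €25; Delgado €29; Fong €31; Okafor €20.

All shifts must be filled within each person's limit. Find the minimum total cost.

€234

Picking the cheapest available docent for each shift independently would cost €218, but that ignores the shift limits.
An optimal schedule: Tue-AM→Baptiste, Tue-PM→Vasquez+Delgado, Wed-AM→Gallo, Wed-PM→Vasquez, Thu-AM→Okafor, Thu-PM→Baptiste, Fri-AM→Okafor, Fri-PM→Gallo, Sat-AM→Gallo.
Total: 25 + 26 + 29 + 21 + 26 + 20 + 25 + 20 + 21 + 21 = €234.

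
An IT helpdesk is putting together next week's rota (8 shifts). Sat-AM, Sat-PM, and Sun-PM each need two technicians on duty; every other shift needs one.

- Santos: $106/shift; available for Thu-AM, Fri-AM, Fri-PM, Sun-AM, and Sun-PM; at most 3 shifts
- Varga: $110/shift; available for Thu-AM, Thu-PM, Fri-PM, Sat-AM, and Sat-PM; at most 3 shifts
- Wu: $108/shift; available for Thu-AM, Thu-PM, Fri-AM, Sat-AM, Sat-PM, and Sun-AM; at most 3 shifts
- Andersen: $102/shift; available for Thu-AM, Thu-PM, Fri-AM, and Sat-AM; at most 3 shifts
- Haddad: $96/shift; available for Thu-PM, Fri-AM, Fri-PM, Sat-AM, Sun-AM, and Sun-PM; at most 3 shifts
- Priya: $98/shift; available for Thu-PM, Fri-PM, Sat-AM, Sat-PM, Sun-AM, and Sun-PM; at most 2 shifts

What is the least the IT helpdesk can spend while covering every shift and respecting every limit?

$1110

Picking the cheapest available technician for each shift independently would cost $1080, but that ignores the shift limits.
An optimal schedule: Thu-AM→Andersen, Thu-PM→Andersen, Fri-AM→Haddad, Fri-PM→Santos, Sat-AM→Haddad+Andersen, Sat-PM→Priya+Wu, Sun-AM→Santos, Sun-PM→Haddad+Priya.
Total: 102 + 102 + 96 + 106 + 96 + 102 + 98 + 108 + 106 + 96 + 98 = $1110.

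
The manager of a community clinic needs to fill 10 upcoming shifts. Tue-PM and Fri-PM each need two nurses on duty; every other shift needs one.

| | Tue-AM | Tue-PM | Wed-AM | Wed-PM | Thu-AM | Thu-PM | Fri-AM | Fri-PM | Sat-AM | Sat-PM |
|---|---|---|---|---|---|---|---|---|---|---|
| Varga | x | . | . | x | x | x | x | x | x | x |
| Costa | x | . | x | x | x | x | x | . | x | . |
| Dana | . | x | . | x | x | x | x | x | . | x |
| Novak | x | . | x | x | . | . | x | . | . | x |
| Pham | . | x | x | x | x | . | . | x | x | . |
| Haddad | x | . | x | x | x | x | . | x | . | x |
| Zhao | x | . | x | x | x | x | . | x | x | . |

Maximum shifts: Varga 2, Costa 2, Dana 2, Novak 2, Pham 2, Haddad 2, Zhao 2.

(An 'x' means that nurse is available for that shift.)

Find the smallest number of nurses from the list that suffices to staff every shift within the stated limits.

6

12 slots to fill and no one can take more than 2, so at least ⌈12/2⌉ = 6 nurses are needed.
Varga, Costa, Dana, Novak, Pham, and Haddad alone can cover everything: Tue-AM→Varga, Tue-PM→Dana+Pham, Wed-AM→Costa, Wed-PM→Novak, Thu-AM→Haddad, Thu-PM→Costa, Fri-AM→Dana, Fri-PM→Pham+Haddad, Sat-AM→Varga, Sat-PM→Novak.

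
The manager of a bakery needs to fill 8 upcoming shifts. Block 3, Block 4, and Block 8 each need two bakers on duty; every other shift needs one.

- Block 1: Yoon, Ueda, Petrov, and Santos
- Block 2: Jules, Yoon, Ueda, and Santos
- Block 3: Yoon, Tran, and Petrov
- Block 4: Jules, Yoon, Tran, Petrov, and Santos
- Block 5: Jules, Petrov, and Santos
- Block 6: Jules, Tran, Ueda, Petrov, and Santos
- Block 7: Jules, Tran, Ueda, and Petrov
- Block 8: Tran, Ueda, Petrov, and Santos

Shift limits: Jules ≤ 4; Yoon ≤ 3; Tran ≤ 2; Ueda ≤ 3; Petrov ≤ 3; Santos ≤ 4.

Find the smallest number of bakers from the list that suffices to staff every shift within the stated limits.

4

11 slots to fill and no one can take more than 4, so at least ⌈11/4⌉ = 3 bakers are needed.
No set of 3 bakers can cover every shift (each such set leaves at least one shift with no one available or exceeds a cap).
Jules, Yoon, Tran, and Ueda alone can cover everything: Block 1→Yoon, Block 2→Jules, Block 3→Yoon+Tran, Block 4→Jules+Yoon, Block 5→Jules, Block 6→Jules, Block 7→Ueda, Block 8→Tran+Ueda.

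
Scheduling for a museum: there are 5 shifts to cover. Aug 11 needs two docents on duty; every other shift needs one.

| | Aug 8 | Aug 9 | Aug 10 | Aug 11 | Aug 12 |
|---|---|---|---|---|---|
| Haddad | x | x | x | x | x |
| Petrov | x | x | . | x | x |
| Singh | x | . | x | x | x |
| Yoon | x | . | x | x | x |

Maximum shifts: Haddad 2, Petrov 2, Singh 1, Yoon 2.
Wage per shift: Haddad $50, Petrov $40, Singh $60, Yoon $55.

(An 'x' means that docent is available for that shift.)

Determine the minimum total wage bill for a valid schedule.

Picking the cheapest available docent for each shift independently would cost $260, but that ignores the shift limits.
An optimal schedule: Aug 8→Petrov, Aug 9→Petrov, Aug 10→Haddad, Aug 11→Haddad+Yoon, Aug 12→Yoon.
Total: 40 + 40 + 50 + 50 + 55 + 55 = $290.

$290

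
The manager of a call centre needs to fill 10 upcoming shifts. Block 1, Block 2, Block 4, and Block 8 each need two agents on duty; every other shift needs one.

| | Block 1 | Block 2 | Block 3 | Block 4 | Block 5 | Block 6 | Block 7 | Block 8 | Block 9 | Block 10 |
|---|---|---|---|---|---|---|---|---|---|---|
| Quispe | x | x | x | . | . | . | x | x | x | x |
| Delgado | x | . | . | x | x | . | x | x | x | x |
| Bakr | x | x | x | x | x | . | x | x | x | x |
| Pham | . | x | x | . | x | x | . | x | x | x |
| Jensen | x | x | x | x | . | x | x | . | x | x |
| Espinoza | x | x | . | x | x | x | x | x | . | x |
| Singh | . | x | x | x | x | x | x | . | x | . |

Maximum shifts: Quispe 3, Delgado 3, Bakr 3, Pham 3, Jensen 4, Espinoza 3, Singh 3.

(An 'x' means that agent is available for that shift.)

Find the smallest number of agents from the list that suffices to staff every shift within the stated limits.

14 slots to fill and no one can take more than 4, so at least ⌈14/4⌉ = 4 agents are needed.
Any 4 agents together have capacity at most 4+3+3+3 = 13 < 14 slots, so 4 can never suffice.
Quispe, Delgado, Bakr, Pham, and Jensen alone can cover everything: Block 1→Bakr+Jensen, Block 2→Pham+Jensen, Block 3→Quispe, Block 4→Delgado+Bakr, Block 5→Delgado, Block 6→Pham, Block 7→Quispe, Block 8→Bakr+Pham, Block 9→Quispe, Block 10→Delgado.

5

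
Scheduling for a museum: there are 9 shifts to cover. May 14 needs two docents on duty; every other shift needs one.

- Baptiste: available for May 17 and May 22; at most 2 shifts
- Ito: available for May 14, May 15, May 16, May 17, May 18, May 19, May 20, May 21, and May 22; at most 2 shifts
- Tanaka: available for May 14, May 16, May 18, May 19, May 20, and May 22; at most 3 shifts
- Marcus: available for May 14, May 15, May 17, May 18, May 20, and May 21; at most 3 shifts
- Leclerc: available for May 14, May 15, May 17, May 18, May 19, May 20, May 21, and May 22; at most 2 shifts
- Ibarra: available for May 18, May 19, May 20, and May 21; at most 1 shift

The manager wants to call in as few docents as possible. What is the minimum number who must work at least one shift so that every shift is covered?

4

10 slots to fill and no one can take more than 3, so at least ⌈10/3⌉ = 4 docents are needed.
Baptiste, Ito, Tanaka, and Marcus alone can cover everything: May 14→Tanaka+Marcus, May 15→Ito, May 16→Ito, May 17→Baptiste, May 18→Tanaka, May 19→Tanaka, May 20→Marcus, May 21→Marcus, May 22→Baptiste.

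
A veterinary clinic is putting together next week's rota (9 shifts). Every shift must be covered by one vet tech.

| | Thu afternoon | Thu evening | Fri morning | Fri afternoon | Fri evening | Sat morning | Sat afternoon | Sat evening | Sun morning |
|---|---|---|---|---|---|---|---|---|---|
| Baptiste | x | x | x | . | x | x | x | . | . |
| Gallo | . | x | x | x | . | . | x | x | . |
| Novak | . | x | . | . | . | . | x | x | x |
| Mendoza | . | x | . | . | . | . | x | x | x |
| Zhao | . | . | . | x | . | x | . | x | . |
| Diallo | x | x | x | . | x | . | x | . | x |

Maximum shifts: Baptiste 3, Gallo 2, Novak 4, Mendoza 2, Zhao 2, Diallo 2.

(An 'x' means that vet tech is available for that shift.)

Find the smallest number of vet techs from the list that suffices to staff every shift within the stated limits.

3

9 slots to fill and no one can take more than 4, so at least ⌈9/4⌉ = 3 vet techs are needed.
Baptiste, Gallo, and Novak alone can cover everything: Thu afternoon→Baptiste, Thu evening→Novak, Fri morning→Gallo, Fri afternoon→Gallo, Fri evening→Baptiste, Sat morning→Baptiste, Sat afternoon→Novak, Sat evening→Novak, Sun morning→Novak.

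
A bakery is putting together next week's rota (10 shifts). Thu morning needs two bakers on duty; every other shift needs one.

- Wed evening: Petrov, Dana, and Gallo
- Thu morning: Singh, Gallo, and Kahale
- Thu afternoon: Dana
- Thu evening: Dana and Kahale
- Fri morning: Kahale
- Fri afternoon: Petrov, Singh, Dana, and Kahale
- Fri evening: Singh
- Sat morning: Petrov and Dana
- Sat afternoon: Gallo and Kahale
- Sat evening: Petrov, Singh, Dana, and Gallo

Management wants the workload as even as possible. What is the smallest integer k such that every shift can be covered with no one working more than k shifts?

With 5 bakers and 11 worker-slots to fill, someone must work at least ⌈11/5⌉ = 3 shifts, so k ≥ 3.
k = 3 works: Wed evening→Petrov, Thu morning→Singh+Gallo, Thu afternoon→Dana, Thu evening→Dana, Fri morning→Kahale, Fri afternoon→Petrov, Fri evening→Singh, Sat morning→Petrov, Sat afternoon→Gallo, Sat evening→Singh.
Loads: Petrov 3, Singh 3, Dana 2, Gallo 2, Kahale 1 — all ≤ 3.

3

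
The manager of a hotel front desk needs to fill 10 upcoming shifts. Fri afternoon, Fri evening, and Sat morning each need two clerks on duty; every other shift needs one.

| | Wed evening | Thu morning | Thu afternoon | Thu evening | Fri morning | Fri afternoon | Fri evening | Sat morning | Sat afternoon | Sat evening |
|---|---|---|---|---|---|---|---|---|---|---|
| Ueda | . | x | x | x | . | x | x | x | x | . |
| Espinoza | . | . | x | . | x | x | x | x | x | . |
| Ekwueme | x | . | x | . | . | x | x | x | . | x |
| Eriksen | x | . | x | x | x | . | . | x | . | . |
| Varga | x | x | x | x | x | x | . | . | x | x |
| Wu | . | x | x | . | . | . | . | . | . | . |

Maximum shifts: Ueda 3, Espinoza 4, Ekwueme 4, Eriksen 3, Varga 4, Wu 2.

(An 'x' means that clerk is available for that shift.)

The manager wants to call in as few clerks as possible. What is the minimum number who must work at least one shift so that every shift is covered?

13 slots to fill and no one can take more than 4, so at least ⌈13/4⌉ = 4 clerks are needed.
Ueda, Espinoza, Ekwueme, and Eriksen alone can cover everything: Wed evening→Ekwueme, Thu morning→Ueda, Thu afternoon→Eriksen, Thu evening→Ueda, Fri morning→Espinoza, Fri afternoon→Espinoza+Ekwueme, Fri evening→Espinoza+Ekwueme, Sat morning→Espinoza+Eriksen, Sat afternoon→Ueda, Sat evening→Ekwueme.

4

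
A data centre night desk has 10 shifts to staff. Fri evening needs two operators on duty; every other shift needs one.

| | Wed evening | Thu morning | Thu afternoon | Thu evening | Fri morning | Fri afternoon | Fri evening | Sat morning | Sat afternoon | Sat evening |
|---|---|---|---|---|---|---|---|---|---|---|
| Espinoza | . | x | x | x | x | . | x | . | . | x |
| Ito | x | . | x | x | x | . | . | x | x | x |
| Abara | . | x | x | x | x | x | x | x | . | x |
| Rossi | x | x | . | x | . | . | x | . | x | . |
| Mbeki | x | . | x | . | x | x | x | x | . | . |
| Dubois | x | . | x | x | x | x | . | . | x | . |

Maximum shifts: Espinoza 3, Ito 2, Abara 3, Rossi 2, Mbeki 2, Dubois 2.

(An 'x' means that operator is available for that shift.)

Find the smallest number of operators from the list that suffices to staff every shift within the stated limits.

5

11 slots to fill and no one can take more than 3, so at least ⌈11/3⌉ = 4 operators are needed.
Any 4 operators together have capacity at most 3+3+2+2 = 10 < 11 slots, so 4 can never suffice.
Espinoza, Ito, Abara, Rossi, and Mbeki alone can cover everything: Wed evening→Ito, Thu morning→Espinoza, Thu afternoon→Espinoza, Thu evening→Abara, Fri morning→Mbeki, Fri afternoon→Abara, Fri evening→Rossi+Mbeki, Sat morning→Abara, Sat afternoon→Ito, Sat evening→Espinoza.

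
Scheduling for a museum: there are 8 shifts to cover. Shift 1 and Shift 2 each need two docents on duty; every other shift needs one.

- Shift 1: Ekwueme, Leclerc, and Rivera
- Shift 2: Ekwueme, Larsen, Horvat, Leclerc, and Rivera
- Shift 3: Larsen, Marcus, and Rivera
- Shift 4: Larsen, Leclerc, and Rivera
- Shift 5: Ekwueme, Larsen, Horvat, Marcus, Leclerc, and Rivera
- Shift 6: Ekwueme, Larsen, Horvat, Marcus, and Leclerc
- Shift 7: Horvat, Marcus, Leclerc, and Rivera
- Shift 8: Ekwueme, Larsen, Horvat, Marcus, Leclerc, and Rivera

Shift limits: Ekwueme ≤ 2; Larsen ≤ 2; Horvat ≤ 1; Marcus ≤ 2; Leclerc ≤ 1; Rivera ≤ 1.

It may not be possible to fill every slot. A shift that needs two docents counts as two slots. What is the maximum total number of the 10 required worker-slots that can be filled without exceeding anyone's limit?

Total capacity across all docents is 2+2+1+2+1+1 = 9, and 10 slots are needed, so at most 9 can be filled.
An assignment achieving 9: Shift 1→Ekwueme+Leclerc, Shift 2→Ekwueme+Rivera, Shift 3→Larsen, Shift 4→Larsen, Shift 5→Marcus, Shift 6→Marcus, Shift 7→Horvat.
Loads: Ekwueme 2/2, Larsen 2/2, Horvat 1/1, Marcus 2/2, Leclerc 1/1, Rivera 1/1.

9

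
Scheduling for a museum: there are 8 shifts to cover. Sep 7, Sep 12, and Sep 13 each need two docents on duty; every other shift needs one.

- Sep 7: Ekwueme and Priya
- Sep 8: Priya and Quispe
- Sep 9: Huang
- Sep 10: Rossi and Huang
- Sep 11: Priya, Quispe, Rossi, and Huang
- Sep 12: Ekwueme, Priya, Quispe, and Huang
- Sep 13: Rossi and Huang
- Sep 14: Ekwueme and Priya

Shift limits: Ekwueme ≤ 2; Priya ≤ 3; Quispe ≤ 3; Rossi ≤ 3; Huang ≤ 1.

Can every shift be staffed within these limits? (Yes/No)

No

Total capacity is 12 and 11 slots are needed, so capacity alone doesn't rule it out.
Shifts {Sep 9, Sep 13} need 3 worker-slots in total, but the docents available for any of those shifts (Rossi and Huang) can supply at most 2 among them. So no valid schedule exists.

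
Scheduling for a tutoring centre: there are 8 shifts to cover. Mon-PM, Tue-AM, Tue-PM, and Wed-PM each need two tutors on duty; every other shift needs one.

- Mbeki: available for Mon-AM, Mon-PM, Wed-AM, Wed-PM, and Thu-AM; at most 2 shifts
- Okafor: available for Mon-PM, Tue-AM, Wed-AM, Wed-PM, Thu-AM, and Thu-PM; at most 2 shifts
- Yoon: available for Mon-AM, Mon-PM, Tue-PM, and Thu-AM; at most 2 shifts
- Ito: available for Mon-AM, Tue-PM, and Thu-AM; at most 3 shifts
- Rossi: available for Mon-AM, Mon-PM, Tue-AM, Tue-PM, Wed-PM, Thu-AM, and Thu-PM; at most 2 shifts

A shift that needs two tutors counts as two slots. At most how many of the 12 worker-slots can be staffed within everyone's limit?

Total capacity across all tutors is 2+2+2+3+2 = 11, and 12 slots are needed, so at most 11 can be filled.
An assignment achieving 11: Mon-AM→Ito, Mon-PM→Yoon, Tue-AM→Okafor+Rossi, Tue-PM→Yoon+Ito, Wed-AM→Mbeki, Wed-PM→Mbeki+Rossi, Thu-AM→Ito, Thu-PM→Okafor.
Loads: Mbeki 2/2, Okafor 2/2, Yoon 2/2, Ito 3/3, Rossi 2/2.

11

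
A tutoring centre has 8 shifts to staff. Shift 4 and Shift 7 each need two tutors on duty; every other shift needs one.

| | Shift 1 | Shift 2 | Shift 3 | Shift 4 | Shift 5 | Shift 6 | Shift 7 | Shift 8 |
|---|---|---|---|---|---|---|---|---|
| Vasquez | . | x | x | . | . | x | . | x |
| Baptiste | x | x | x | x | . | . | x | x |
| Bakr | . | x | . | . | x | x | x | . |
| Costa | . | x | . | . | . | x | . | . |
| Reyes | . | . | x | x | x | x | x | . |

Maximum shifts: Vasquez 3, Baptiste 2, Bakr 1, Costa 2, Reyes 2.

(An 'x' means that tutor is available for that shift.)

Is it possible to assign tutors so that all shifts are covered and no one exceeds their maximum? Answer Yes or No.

No

Total capacity is 10 and 10 slots are needed, so capacity alone doesn't rule it out.
Shifts {Shift 1, Shift 4, Shift 5, Shift 7} need 6 worker-slots in total, but the tutors available for any of those shifts (Baptiste, Bakr, and Reyes) can supply at most 5 among them. So no valid schedule exists.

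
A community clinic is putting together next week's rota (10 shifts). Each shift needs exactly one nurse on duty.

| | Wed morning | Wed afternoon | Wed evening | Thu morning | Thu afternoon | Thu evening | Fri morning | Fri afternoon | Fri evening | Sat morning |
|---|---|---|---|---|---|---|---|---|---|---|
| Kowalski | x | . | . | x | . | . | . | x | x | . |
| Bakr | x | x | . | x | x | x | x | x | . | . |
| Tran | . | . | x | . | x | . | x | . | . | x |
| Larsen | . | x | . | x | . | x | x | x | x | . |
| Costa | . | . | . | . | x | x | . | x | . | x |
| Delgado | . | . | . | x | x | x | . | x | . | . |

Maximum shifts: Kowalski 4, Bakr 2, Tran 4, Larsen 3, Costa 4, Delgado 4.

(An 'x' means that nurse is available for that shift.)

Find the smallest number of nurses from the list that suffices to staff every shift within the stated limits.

3

10 slots to fill and no one can take more than 4, so at least ⌈10/4⌉ = 3 nurses are needed.
Kowalski, Bakr, and Tran alone can cover everything: Wed morning→Kowalski, Wed afternoon→Bakr, Wed evening→Tran, Thu morning→Kowalski, Thu afternoon→Tran, Thu evening→Bakr, Fri morning→Tran, Fri afternoon→Kowalski, Fri evening→Kowalski, Sat morning→Tran.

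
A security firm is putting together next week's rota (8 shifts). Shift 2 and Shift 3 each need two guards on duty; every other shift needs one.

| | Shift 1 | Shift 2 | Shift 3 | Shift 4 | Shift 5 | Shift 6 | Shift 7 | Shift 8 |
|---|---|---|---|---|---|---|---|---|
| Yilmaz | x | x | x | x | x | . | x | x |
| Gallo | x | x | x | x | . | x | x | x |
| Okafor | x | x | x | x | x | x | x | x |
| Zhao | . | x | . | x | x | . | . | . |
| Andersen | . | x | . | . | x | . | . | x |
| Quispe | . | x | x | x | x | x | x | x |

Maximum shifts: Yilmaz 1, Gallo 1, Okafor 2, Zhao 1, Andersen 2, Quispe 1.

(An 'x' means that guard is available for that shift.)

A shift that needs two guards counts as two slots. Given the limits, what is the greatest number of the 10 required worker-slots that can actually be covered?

8

Total capacity across all guards is 1+1+2+1+2+1 = 8, and 10 slots are needed, so at most 8 can be filled.
An assignment achieving 8: Shift 1→Yilmaz, Shift 3→Okafor+Quispe, Shift 4→Zhao, Shift 5→Andersen, Shift 6→Gallo, Shift 7→Okafor, Shift 8→Andersen.
Loads: Yilmaz 1/1, Gallo 1/1, Okafor 2/2, Zhao 1/1, Andersen 2/2, Quispe 1/1.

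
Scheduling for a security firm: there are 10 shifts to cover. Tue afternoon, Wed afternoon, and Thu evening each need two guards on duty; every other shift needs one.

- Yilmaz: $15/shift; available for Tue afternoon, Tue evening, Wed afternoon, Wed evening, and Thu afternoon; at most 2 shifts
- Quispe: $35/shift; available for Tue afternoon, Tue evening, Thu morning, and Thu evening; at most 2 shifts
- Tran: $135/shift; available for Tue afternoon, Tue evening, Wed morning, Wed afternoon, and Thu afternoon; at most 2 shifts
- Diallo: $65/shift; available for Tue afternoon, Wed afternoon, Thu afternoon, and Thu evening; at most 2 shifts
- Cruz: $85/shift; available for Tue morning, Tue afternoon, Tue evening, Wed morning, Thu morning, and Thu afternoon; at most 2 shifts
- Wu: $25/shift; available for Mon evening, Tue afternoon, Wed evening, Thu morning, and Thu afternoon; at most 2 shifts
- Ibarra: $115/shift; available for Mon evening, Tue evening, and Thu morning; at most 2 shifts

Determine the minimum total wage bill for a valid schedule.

Tue morning can only be covered by Cruz, so that assignment is forced.
Thu evening can only be covered by Quispe and Diallo, so that assignment is forced.
Picking the cheapest available guard for each shift independently would cost $485, but that ignores the shift limits.
An optimal schedule: Mon evening→Wu, Tue morning→Cruz, Tue afternoon→Quispe+Tran, Tue evening→Ibarra, Wed morning→Cruz, Wed afternoon→Yilmaz+Diallo, Wed evening→Yilmaz, Thu morning→Ibarra, Thu afternoon→Wu, Thu evening→Quispe+Diallo.
Total: 25 + 85 + 35 + 135 + 115 + 85 + 15 + 65 + 15 + 115 + 25 + 35 + 65 = $815.

$815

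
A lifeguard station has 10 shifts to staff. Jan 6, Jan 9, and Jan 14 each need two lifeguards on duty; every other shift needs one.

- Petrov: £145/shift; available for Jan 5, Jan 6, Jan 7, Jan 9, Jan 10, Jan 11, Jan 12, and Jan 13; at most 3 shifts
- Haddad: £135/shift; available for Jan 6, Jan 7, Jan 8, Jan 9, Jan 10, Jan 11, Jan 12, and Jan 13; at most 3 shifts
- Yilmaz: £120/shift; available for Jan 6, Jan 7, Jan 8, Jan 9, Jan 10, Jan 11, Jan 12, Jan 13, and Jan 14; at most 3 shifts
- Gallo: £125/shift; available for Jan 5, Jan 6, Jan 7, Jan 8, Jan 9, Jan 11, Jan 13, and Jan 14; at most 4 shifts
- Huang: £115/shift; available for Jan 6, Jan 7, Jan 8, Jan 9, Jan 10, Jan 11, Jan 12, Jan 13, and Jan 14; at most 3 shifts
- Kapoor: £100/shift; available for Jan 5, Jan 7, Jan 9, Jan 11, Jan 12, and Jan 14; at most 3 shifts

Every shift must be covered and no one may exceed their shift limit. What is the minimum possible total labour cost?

£1505

Picking the cheapest available lifeguard for each shift independently would cost £1410, but that ignores the shift limits.
An optimal schedule: Jan 5→Kapoor, Jan 6→Yilmaz+Gallo, Jan 7→Kapoor, Jan 8→Huang, Jan 9→Yilmaz+Gallo, Jan 10→Huang, Jan 11→Gallo, Jan 12→Kapoor, Jan 13→Huang, Jan 14→Yilmaz+Gallo.
Total: 100 + 120 + 125 + 100 + 115 + 120 + 125 + 115 + 125 + 100 + 115 + 120 + 125 = £1505.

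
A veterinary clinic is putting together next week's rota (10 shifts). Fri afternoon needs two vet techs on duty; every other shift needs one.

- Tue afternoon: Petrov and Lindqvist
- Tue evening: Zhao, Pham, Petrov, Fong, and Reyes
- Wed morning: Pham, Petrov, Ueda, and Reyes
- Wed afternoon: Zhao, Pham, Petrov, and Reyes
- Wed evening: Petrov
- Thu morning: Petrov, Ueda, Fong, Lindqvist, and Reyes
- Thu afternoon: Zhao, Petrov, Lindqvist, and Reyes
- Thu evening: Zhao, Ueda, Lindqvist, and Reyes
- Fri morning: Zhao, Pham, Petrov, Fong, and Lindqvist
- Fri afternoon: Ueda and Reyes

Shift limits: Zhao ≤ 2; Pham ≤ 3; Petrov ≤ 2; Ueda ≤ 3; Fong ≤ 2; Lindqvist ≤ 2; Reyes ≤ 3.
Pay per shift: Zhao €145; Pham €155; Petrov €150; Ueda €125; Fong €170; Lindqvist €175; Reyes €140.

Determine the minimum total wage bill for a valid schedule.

Wed evening can only be covered by Petrov, so that assignment is forced.
Fri afternoon can only be covered by Ueda and Reyes, so that assignment is forced.
Picking the cheapest available vet tech for each shift independently would cost €1505, but that ignores the shift limits.
An optimal schedule: Tue afternoon→Petrov, Tue evening→Zhao, Wed morning→Ueda, Wed afternoon→Reyes, Wed evening→Petrov, Thu morning→Ueda, Thu afternoon→Reyes, Thu evening→Zhao, Fri morning→Pham, Fri afternoon→Ueda+Reyes.
Total: 150 + 145 + 125 + 140 + 150 + 125 + 140 + 145 + 155 + 125 + 140 = €1540.

€1540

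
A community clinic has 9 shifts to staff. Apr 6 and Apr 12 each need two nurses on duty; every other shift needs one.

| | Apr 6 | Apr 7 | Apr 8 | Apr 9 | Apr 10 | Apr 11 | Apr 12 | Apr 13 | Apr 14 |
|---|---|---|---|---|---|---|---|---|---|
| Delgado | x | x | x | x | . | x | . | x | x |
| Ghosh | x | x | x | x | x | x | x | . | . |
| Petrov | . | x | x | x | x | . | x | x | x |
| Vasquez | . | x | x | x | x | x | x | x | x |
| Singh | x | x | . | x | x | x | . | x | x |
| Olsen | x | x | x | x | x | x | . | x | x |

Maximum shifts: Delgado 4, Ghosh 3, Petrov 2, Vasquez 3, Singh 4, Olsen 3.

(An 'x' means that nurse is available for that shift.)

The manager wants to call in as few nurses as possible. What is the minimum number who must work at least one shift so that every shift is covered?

4

11 slots to fill and no one can take more than 4, so at least ⌈11/4⌉ = 3 nurses are needed.
No set of 3 nurses can cover every shift (each such set leaves at least one shift with no one available or exceeds a cap).
Delgado, Ghosh, Petrov, and Vasquez alone can cover everything: Apr 6→Delgado+Ghosh, Apr 7→Petrov, Apr 8→Vasquez, Apr 9→Vasquez, Apr 10→Ghosh, Apr 11→Delgado, Apr 12→Ghosh+Petrov, Apr 13→Delgado, Apr 14→Delgado.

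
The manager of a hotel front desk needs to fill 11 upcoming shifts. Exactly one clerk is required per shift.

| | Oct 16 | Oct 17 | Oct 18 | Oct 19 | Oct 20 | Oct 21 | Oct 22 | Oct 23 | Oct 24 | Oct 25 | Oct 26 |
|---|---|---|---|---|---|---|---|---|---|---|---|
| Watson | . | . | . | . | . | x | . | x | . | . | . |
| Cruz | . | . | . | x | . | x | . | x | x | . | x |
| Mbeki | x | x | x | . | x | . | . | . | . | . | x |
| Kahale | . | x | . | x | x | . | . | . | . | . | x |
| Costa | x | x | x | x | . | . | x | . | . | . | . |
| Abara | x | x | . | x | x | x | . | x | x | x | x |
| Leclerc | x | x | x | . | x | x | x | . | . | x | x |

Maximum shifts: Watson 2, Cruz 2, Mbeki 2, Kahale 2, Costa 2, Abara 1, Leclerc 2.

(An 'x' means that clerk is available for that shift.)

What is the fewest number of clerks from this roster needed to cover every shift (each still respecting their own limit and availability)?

11 slots to fill and no one can take more than 2, so at least ⌈11/2⌉ = 6 clerks are needed.
Watson, Cruz, Mbeki, Kahale, Costa, and Abara alone can cover everything: Oct 16→Mbeki, Oct 17→Kahale, Oct 18→Mbeki, Oct 19→Costa, Oct 20→Kahale, Oct 21→Watson, Oct 22→Costa, Oct 23→Watson, Oct 24→Cruz, Oct 25→Abara, Oct 26→Cruz.

6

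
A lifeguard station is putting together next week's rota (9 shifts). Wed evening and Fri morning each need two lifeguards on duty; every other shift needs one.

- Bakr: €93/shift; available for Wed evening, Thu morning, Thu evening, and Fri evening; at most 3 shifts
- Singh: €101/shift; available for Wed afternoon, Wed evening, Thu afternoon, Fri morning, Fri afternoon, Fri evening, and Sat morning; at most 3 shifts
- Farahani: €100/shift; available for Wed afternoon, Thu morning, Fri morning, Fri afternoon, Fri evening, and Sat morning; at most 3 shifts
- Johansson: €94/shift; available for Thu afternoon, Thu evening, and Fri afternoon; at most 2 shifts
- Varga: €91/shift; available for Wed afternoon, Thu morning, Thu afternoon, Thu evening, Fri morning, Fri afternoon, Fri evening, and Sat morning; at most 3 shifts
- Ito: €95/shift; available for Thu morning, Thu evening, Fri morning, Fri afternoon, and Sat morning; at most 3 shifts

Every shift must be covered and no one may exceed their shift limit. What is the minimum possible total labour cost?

Wed evening can only be covered by Bakr and Singh, so that assignment is forced.
Picking the cheapest available lifeguard for each shift independently would cost €1017, but that ignores the shift limits.
An optimal schedule: Wed afternoon→Varga, Wed evening→Bakr+Singh, Thu morning→Bakr, Thu afternoon→Varga, Thu evening→Johansson, Fri morning→Varga+Ito, Fri afternoon→Johansson, Fri evening→Bakr, Sat morning→Ito.
Total: 91 + 93 + 101 + 93 + 91 + 94 + 91 + 95 + 94 + 93 + 95 = €1031.

€1031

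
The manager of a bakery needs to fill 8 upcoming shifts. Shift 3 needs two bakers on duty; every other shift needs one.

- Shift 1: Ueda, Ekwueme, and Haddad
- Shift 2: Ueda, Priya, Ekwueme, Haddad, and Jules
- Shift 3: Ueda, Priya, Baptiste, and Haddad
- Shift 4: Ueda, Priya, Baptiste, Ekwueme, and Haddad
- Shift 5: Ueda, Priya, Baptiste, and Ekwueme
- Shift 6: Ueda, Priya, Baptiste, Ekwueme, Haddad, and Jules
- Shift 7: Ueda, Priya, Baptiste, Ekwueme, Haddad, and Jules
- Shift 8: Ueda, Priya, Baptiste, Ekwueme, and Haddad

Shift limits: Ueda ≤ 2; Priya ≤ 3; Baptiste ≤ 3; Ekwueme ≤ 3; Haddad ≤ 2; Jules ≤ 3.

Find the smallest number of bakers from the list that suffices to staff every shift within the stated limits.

3

9 slots to fill and no one can take more than 3, so at least ⌈9/3⌉ = 3 bakers are needed.
Priya, Baptiste, and Ekwueme alone can cover everything: Shift 1→Ekwueme, Shift 2→Priya, Shift 3→Priya+Baptiste, Shift 4→Priya, Shift 5→Baptiste, Shift 6→Baptiste, Shift 7→Ekwueme, Shift 8→Ekwueme.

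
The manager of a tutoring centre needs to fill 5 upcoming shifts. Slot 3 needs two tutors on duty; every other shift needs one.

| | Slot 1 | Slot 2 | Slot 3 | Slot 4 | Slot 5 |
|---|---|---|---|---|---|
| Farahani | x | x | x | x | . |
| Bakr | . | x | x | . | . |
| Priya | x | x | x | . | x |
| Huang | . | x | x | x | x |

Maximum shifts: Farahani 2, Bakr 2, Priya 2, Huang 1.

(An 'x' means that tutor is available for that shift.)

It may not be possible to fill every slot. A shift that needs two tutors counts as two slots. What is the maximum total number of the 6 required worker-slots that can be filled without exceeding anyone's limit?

6

Total capacity across all tutors is 2+2+2+1 = 7, and 6 slots are needed, so at most 6 can be filled.
An assignment achieving 6: Slot 1→Farahani, Slot 2→Bakr, Slot 3→Bakr+Priya, Slot 4→Farahani, Slot 5→Priya.
Loads: Farahani 2/2, Bakr 2/2, Priya 2/2, Huang 0/1.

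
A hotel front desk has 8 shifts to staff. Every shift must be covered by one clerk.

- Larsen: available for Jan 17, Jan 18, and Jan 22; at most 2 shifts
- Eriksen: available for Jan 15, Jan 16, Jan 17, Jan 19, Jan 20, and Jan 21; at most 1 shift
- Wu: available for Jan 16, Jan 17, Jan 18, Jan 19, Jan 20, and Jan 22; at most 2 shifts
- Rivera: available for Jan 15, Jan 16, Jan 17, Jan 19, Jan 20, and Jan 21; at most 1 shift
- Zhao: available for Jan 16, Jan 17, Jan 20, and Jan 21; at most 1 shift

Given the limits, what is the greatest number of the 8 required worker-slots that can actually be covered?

7

Total capacity across all clerks is 2+1+2+1+1 = 7, and 8 slots are needed, so at most 7 can be filled.
An assignment achieving 7: Jan 15→Eriksen, Jan 16→Wu, Jan 18→Larsen, Jan 19→Wu, Jan 20→Zhao, Jan 21→Rivera, Jan 22→Larsen.
Loads: Larsen 2/2, Eriksen 1/1, Wu 2/2, Rivera 1/1, Zhao 1/1.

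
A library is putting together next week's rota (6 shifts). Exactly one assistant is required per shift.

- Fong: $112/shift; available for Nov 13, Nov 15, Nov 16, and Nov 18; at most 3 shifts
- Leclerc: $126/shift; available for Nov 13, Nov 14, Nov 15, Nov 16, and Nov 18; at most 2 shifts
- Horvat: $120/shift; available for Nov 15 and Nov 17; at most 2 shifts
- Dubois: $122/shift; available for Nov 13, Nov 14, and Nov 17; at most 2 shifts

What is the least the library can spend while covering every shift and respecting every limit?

Picking the cheapest available assistant for each shift independently would cost $690, but that ignores the shift limits.
An optimal schedule: Nov 13→Fong, Nov 14→Dubois, Nov 15→Horvat, Nov 16→Fong, Nov 17→Horvat, Nov 18→Fong.
Total: 112 + 122 + 120 + 112 + 120 + 112 = $698.

$698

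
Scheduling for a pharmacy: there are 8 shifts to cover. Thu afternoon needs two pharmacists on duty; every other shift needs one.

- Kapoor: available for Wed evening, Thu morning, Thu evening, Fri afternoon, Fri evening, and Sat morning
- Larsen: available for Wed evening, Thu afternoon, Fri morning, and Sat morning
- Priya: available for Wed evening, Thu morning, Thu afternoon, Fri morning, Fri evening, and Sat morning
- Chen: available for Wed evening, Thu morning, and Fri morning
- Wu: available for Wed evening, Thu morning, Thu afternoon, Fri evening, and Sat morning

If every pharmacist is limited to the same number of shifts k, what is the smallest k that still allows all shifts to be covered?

2

With 5 pharmacists and 9 worker-slots to fill, someone must work at least ⌈9/5⌉ = 2 shifts, so k ≥ 2.
k = 2 works: Wed evening→Chen, Thu morning→Chen, Thu afternoon→Larsen+Priya, Thu evening→Kapoor, Fri morning→Larsen, Fri afternoon→Kapoor, Fri evening→Priya, Sat morning→Wu.
Loads: Kapoor 2, Larsen 2, Priya 2, Chen 2, Wu 1 — all ≤ 2.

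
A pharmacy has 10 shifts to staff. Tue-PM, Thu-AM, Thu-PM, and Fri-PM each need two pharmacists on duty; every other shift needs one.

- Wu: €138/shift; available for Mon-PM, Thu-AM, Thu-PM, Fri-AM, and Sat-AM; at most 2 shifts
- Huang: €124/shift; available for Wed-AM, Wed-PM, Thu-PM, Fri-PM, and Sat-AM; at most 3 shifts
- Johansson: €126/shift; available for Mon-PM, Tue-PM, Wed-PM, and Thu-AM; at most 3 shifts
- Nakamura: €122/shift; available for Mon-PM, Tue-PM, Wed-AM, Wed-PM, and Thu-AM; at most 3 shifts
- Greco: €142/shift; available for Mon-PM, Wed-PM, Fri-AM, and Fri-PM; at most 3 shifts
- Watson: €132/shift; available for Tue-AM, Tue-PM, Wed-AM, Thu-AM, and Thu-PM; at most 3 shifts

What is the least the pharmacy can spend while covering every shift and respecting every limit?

€1792

Tue-AM can only be covered by Watson, so that assignment is forced.
Fri-PM can only be covered by Huang and Greco, so that assignment is forced.
Picking the cheapest available pharmacist for each shift independently would cost €1778, but that ignores the shift limits.
An optimal schedule: Mon-PM→Nakamura, Tue-AM→Watson, Tue-PM→Nakamura+Johansson, Wed-AM→Nakamura, Wed-PM→Johansson, Thu-AM→Johansson+Watson, Thu-PM→Huang+Watson, Fri-AM→Wu, Fri-PM→Huang+Greco, Sat-AM→Huang.
Total: 122 + 132 + 122 + 126 + 122 + 126 + 126 + 132 + 124 + 132 + 138 + 124 + 142 + 124 = €1792.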